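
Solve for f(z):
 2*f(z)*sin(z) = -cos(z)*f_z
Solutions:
 f(z) = C1*cos(z)^2


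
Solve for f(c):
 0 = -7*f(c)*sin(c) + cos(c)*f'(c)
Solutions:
 f(c) = C1/cos(c)^7


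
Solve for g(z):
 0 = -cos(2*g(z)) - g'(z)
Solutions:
 g(z) = -asin((C1 + exp(4*z))/(C1 - exp(4*z)))/2 + pi/2
 g(z) = asin((C1 + exp(4*z))/(C1 - exp(4*z)))/2


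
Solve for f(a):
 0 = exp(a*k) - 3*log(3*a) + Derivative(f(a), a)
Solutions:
 f(a) = C1 + 3*a*log(a) + 3*a*(-1 + log(3)) + Piecewise((-exp(a*k)/k, Ne(k, 0)), (-a, True))


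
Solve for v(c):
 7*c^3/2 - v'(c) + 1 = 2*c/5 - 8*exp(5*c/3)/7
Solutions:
 v(c) = C1 + 7*c^4/8 - c^2/5 + c + 24*exp(5*c/3)/35


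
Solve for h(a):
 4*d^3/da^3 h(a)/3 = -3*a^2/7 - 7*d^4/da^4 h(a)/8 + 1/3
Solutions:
 h(a) = C1 + C2*a + C3*a^2 + C4*exp(-32*a/21) - 3*a^5/560 + 9*a^4/512 - 55*a^3/12288


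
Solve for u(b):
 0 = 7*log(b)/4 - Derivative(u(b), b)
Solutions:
 u(b) = C1 + 7*b*log(b)/4 - 7*b/4


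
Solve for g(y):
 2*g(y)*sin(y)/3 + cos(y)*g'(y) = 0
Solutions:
 g(y) = C1*cos(y)^(2/3)


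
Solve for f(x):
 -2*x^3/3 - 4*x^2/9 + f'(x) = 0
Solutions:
 f(x) = C1 + x^4/6 + 4*x^3/27


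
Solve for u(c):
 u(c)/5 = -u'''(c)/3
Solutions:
 u(c) = C3*exp(-3^(1/3)*5^(2/3)*c/5) + (C1*sin(3^(5/6)*5^(2/3)*c/10) + C2*cos(3^(5/6)*5^(2/3)*c/10))*exp(3^(1/3)*5^(2/3)*c/10)


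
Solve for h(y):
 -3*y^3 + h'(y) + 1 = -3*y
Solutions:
 h(y) = C1 + 3*y^4/4 - 3*y^2/2 - y


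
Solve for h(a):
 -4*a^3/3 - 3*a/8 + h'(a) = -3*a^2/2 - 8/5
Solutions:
 h(a) = C1 + a^4/3 - a^3/2 + 3*a^2/16 - 8*a/5


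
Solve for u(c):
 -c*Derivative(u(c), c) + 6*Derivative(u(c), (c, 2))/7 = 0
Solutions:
 u(c) = C1 + C2*erfi(sqrt(21)*c/6)


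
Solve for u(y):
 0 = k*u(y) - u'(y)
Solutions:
 u(y) = C1*exp(k*y)


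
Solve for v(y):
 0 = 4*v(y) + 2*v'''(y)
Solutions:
 v(y) = C3*exp(-2^(1/3)*y) + (C1*sin(2^(1/3)*sqrt(3)*y/2) + C2*cos(2^(1/3)*sqrt(3)*y/2))*exp(2^(1/3)*y/2)


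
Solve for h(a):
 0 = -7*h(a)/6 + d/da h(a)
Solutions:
 h(a) = C1*exp(7*a/6)


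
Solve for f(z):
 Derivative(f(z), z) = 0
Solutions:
 f(z) = C1


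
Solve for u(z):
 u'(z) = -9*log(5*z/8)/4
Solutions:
 u(z) = C1 - 9*z*log(z)/4 - 9*z*log(5)/4 + 9*z/4 + 27*z*log(2)/4


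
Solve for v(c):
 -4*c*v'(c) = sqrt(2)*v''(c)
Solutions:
 v(c) = C1 + C2*erf(2^(1/4)*c)


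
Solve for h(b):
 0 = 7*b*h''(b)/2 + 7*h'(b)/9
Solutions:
 h(b) = C1 + C2*b^(7/9)


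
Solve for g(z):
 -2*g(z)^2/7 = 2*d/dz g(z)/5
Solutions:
 g(z) = 7/(C1 + 5*z)


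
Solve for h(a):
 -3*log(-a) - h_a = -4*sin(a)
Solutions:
 h(a) = C1 - 3*a*log(-a) + 3*a - 4*cos(a)


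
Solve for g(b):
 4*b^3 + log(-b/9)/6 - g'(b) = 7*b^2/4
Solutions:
 g(b) = C1 + b^4 - 7*b^3/12 + b*log(-b)/6 + b*(-2*log(3) - 1)/6


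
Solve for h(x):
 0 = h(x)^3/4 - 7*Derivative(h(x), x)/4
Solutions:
 h(x) = -sqrt(14)*sqrt(-1/(C1 + x))/2
 h(x) = sqrt(14)*sqrt(-1/(C1 + x))/2


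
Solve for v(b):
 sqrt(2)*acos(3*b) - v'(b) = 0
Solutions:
 v(b) = C1 + sqrt(2)*(b*acos(3*b) - sqrt(1 - 9*b^2)/3)


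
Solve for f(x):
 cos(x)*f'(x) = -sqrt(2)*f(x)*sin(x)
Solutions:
 f(x) = C1*cos(x)^(sqrt(2))


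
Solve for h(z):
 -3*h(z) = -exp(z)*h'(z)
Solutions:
 h(z) = C1*exp(-3*exp(-z))


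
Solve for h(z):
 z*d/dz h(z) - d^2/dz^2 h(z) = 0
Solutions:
 h(z) = C1 + C2*erfi(sqrt(2)*z/2)


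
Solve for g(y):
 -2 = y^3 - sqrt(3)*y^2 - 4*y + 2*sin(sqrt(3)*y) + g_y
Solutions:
 g(y) = C1 - y^4/4 + sqrt(3)*y^3/3 + 2*y^2 - 2*y + 2*sqrt(3)*cos(sqrt(3)*y)/3


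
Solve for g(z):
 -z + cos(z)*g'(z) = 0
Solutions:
 g(z) = C1 + Integral(z/cos(z), z)


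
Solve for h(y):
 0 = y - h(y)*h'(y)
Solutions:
 h(y) = -sqrt(C1 + y^2)
 h(y) = sqrt(C1 + y^2)


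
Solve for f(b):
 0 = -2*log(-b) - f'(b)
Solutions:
 f(b) = C1 - 2*b*log(-b) + 2*b


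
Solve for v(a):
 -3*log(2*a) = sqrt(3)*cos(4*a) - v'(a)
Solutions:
 v(a) = C1 + 3*a*log(a) - 3*a + 3*a*log(2) + sqrt(3)*sin(4*a)/4


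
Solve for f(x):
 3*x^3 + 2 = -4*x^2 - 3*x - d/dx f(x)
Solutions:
 f(x) = C1 - 3*x^4/4 - 4*x^3/3 - 3*x^2/2 - 2*x


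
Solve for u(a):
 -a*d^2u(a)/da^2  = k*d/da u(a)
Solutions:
 u(a) = C1 + a^(1 - re(k))*(C2*sin(log(a)*Abs(im(k))) + C3*cos(log(a)*im(k)))


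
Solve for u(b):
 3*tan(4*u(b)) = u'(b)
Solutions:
 u(b) = -asin(C1*exp(12*b))/4 + pi/4
 u(b) = asin(C1*exp(12*b))/4


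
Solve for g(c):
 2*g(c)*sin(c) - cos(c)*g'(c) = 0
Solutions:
 g(c) = C1/cos(c)^2


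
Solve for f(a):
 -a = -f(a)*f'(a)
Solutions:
 f(a) = -sqrt(C1 + a^2)
 f(a) = sqrt(C1 + a^2)


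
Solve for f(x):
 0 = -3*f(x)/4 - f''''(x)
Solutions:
 f(x) = (C1*sin(3^(1/4)*x/2) + C2*cos(3^(1/4)*x/2))*exp(-3^(1/4)*x/2) + (C3*sin(3^(1/4)*x/2) + C4*cos(3^(1/4)*x/2))*exp(3^(1/4)*x/2)


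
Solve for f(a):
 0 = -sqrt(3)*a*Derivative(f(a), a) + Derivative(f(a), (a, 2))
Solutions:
 f(a) = C1 + C2*erfi(sqrt(2)*3^(1/4)*a/2)


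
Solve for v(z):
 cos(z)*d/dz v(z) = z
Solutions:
 v(z) = C1 + Integral(z/cos(z), z)


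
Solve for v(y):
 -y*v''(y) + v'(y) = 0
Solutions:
 v(y) = C1 + C2*y^2


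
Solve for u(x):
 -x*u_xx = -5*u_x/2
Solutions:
 u(x) = C1 + C2*x^(7/2)


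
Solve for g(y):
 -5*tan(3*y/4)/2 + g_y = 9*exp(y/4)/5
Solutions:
 g(y) = C1 + 36*exp(y/4)/5 - 10*log(cos(3*y/4))/3


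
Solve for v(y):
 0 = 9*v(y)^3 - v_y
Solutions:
 v(y) = -sqrt(2)*sqrt(-1/(C1 + 9*y))/2
 v(y) = sqrt(2)*sqrt(-1/(C1 + 9*y))/2


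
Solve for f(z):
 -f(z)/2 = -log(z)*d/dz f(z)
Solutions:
 f(z) = C1*exp(li(z)/2)


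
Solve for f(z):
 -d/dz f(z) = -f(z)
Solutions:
 f(z) = C1*exp(z)


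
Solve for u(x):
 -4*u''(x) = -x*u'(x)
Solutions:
 u(x) = C1 + C2*erfi(sqrt(2)*x/4)


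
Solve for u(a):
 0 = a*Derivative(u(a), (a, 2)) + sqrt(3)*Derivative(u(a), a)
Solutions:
 u(a) = C1 + C2*a^(1 - sqrt(3))


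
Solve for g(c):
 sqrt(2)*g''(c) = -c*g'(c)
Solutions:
 g(c) = C1 + C2*erf(2^(1/4)*c/2)


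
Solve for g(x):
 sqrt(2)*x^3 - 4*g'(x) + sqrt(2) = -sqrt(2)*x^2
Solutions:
 g(x) = C1 + sqrt(2)*x^4/16 + sqrt(2)*x^3/12 + sqrt(2)*x/4


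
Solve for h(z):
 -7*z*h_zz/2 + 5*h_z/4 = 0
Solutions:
 h(z) = C1 + C2*z^(19/14)


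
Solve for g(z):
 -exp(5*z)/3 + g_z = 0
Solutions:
 g(z) = C1 + exp(5*z)/15


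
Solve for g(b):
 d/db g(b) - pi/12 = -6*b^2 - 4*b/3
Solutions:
 g(b) = C1 - 2*b^3 - 2*b^2/3 + pi*b/12


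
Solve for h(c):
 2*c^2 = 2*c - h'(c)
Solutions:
 h(c) = C1 - 2*c^3/3 + c^2


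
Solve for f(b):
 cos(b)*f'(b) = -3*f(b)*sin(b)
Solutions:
 f(b) = C1*cos(b)^3


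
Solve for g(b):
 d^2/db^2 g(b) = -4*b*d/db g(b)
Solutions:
 g(b) = C1 + C2*erf(sqrt(2)*b)


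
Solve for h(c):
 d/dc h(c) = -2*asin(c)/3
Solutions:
 h(c) = C1 - 2*c*asin(c)/3 - 2*sqrt(1 - c^2)/3


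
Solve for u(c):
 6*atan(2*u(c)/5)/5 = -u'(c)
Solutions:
 Integral(1/atan(2*_y/5), (_y, u(c))) = C1 - 6*c/5


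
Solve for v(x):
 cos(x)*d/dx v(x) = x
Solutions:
 v(x) = C1 + Integral(x/cos(x), x)


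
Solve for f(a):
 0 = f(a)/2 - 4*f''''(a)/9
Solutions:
 f(a) = C1*exp(-2^(1/4)*sqrt(3)*a/2) + C2*exp(2^(1/4)*sqrt(3)*a/2) + C3*sin(2^(1/4)*sqrt(3)*a/2) + C4*cos(2^(1/4)*sqrt(3)*a/2)


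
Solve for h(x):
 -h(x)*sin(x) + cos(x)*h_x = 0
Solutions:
 h(x) = C1/cos(x)


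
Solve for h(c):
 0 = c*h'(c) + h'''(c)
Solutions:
 h(c) = C1 + Integral(C2*airyai(-c) + C3*airybi(-c), c)


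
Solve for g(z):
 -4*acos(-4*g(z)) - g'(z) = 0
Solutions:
 Integral(1/acos(-4*_y), (_y, g(z))) = C1 - 4*z


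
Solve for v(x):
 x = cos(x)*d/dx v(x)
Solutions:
 v(x) = C1 + Integral(x/cos(x), x)


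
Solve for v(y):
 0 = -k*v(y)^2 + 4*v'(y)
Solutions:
 v(y) = -4/(C1 + k*y)


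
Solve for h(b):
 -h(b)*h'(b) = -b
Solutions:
 h(b) = -sqrt(C1 + b^2)
 h(b) = sqrt(C1 + b^2)


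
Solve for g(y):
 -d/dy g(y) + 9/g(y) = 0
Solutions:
 g(y) = -sqrt(C1 + 18*y)
 g(y) = sqrt(C1 + 18*y)


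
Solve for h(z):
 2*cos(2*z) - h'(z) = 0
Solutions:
 h(z) = C1 + sin(2*z)


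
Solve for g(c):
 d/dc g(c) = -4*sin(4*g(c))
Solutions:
 g(c) = -acos((-C1 - exp(32*c))/(C1 - exp(32*c)))/4 + pi/2
 g(c) = acos((-C1 - exp(32*c))/(C1 - exp(32*c)))/4


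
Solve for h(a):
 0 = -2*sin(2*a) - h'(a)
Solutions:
 h(a) = C1 + cos(2*a)


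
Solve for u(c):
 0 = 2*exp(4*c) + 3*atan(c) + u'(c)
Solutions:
 u(c) = C1 - 3*c*atan(c) - exp(4*c)/2 + 3*log(c^2 + 1)/2


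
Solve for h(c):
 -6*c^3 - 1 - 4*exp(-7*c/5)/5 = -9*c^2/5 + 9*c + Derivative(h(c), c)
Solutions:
 h(c) = C1 - 3*c^4/2 + 3*c^3/5 - 9*c^2/2 - c + 4*exp(-7*c/5)/7


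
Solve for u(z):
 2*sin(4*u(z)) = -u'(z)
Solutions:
 u(z) = -acos((-C1 - exp(16*z))/(C1 - exp(16*z)))/4 + pi/2
 u(z) = acos((-C1 - exp(16*z))/(C1 - exp(16*z)))/4


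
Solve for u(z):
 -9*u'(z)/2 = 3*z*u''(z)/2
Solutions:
 u(z) = C1 + C2/z^2


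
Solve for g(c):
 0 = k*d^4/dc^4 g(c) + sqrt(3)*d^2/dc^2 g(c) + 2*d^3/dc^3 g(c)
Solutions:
 g(c) = C1 + C2*c + C3*exp(c*(sqrt(-sqrt(3)*k + 1) - 1)/k) + C4*exp(-c*(sqrt(-sqrt(3)*k + 1) + 1)/k)


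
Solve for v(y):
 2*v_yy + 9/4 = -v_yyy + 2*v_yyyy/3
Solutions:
 v(y) = C1 + C2*y + C3*exp(y*(3 - sqrt(57))/4) + C4*exp(y*(3 + sqrt(57))/4) - 9*y^2/16


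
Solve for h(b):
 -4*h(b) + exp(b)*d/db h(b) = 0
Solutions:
 h(b) = C1*exp(-4*exp(-b))


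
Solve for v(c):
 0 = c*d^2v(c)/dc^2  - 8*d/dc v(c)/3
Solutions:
 v(c) = C1 + C2*c^(11/3)


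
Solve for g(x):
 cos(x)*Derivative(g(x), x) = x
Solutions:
 g(x) = C1 + Integral(x/cos(x), x)


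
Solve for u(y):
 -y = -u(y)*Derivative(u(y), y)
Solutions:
 u(y) = -sqrt(C1 + y^2)
 u(y) = sqrt(C1 + y^2)


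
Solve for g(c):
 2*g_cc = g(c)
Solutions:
 g(c) = C1*exp(-sqrt(2)*c/2) + C2*exp(sqrt(2)*c/2)


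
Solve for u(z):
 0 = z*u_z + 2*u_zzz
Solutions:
 u(z) = C1 + Integral(C2*airyai(-2^(2/3)*z/2) + C3*airybi(-2^(2/3)*z/2), z)


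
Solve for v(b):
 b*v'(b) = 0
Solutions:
 v(b) = C1


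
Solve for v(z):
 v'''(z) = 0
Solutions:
 v(z) = C1 + C2*z + C3*z^2


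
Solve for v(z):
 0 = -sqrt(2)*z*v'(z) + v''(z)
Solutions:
 v(z) = C1 + C2*erfi(2^(3/4)*z/2)


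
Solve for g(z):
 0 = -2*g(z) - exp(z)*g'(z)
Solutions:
 g(z) = C1*exp(2*exp(-z))


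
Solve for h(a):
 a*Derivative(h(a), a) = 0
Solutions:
 h(a) = C1


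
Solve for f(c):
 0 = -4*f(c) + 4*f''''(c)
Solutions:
 f(c) = C1*exp(-c) + C2*exp(c) + C3*sin(c) + C4*cos(c)


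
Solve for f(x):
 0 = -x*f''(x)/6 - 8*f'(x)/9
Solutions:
 f(x) = C1 + C2/x^(13/3)


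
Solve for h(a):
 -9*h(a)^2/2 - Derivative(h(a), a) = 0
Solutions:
 h(a) = 2/(C1 + 9*a)


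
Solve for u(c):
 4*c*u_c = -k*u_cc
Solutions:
 u(c) = C1 + C2*sqrt(k)*erf(sqrt(2)*c*sqrt(1/k))


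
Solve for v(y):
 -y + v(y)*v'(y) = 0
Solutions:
 v(y) = -sqrt(C1 + y^2)
 v(y) = sqrt(C1 + y^2)


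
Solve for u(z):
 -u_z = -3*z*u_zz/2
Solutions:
 u(z) = C1 + C2*z^(5/3)


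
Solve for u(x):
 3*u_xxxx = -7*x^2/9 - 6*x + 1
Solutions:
 u(x) = C1 + C2*x + C3*x^2 + C4*x^3 - 7*x^6/9720 - x^5/60 + x^4/72


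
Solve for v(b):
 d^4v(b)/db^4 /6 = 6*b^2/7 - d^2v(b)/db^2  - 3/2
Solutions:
 v(b) = C1 + C2*b + C3*sin(sqrt(6)*b) + C4*cos(sqrt(6)*b) + b^4/14 - 25*b^2/28


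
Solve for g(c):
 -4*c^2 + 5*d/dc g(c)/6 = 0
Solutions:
 g(c) = C1 + 8*c^3/5


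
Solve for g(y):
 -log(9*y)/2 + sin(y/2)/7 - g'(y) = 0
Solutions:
 g(y) = C1 - y*log(y)/2 - y*log(3) + y/2 - 2*cos(y/2)/7


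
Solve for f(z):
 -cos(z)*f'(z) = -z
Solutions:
 f(z) = C1 + Integral(z/cos(z), z)


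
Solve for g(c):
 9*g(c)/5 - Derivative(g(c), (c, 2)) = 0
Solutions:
 g(c) = C1*exp(-3*sqrt(5)*c/5) + C2*exp(3*sqrt(5)*c/5)


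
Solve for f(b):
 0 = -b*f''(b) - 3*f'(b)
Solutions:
 f(b) = C1 + C2/b^2


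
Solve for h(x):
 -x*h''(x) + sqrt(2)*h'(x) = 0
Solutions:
 h(x) = C1 + C2*x^(1 + sqrt(2))


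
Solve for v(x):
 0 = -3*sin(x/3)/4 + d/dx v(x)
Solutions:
 v(x) = C1 - 9*cos(x/3)/4


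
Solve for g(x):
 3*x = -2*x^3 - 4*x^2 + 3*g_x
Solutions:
 g(x) = C1 + x^4/6 + 4*x^3/9 + x^2/2


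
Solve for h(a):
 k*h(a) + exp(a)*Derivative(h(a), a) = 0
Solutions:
 h(a) = C1*exp(k*exp(-a))


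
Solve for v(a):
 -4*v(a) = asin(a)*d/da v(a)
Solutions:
 v(a) = C1*exp(-4*Integral(1/asin(a), a))


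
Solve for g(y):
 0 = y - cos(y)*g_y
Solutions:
 g(y) = C1 + Integral(y/cos(y), y)


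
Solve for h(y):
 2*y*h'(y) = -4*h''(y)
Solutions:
 h(y) = C1 + C2*erf(y/2)


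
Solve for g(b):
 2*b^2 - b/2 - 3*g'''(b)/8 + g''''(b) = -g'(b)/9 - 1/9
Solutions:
 g(b) = C1 + C2*exp(b*(3*3^(2/3)/(16*sqrt(238) + 247)^(1/3) + 6 + 3^(1/3)*(16*sqrt(238) + 247)^(1/3))/48)*sin(3^(1/6)*b*(-3^(2/3)*(16*sqrt(238) + 247)^(1/3) + 9/(16*sqrt(238) + 247)^(1/3))/48) + C3*exp(b*(3*3^(2/3)/(16*sqrt(238) + 247)^(1/3) + 6 + 3^(1/3)*(16*sqrt(238) + 247)^(1/3))/48)*cos(3^(1/6)*b*(-3^(2/3)*(16*sqrt(238) + 247)^(1/3) + 9/(16*sqrt(238) + 247)^(1/3))/48) + C4*exp(b*(-3^(1/3)*(16*sqrt(238) + 247)^(1/3) - 3*3^(2/3)/(16*sqrt(238) + 247)^(1/3) + 3)/24) - 6*b^3 + 9*b^2/4 - 245*b/2


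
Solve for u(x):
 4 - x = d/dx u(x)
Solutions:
 u(x) = C1 - x^2/2 + 4*x


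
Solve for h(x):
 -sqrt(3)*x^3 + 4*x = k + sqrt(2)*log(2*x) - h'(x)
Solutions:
 h(x) = C1 + k*x + sqrt(3)*x^4/4 - 2*x^2 + sqrt(2)*x*log(x) - sqrt(2)*x + sqrt(2)*x*log(2)


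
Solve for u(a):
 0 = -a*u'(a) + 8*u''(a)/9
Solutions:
 u(a) = C1 + C2*erfi(3*a/4)


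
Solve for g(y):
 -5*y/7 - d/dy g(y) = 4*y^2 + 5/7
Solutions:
 g(y) = C1 - 4*y^3/3 - 5*y^2/14 - 5*y/7


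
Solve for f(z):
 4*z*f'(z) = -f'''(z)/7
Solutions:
 f(z) = C1 + Integral(C2*airyai(-28^(1/3)*z) + C3*airybi(-28^(1/3)*z), z)


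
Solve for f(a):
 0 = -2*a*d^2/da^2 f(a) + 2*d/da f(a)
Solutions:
 f(a) = C1 + C2*a^2


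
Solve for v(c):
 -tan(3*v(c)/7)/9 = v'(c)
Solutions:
 v(c) = -7*asin(C1*exp(-c/21))/3 + 7*pi/3
 v(c) = 7*asin(C1*exp(-c/21))/3


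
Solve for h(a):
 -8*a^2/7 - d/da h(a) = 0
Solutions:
 h(a) = C1 - 8*a^3/21


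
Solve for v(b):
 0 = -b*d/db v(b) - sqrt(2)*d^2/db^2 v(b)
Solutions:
 v(b) = C1 + C2*erf(2^(1/4)*b/2)


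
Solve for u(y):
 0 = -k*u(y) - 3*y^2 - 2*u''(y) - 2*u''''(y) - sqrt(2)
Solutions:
 u(y) = C1*exp(-sqrt(2)*y*sqrt(-sqrt(1 - 2*k) - 1)/2) + C2*exp(sqrt(2)*y*sqrt(-sqrt(1 - 2*k) - 1)/2) + C3*exp(-sqrt(2)*y*sqrt(sqrt(1 - 2*k) - 1)/2) + C4*exp(sqrt(2)*y*sqrt(sqrt(1 - 2*k) - 1)/2) - 3*y^2/k - sqrt(2)/k + 12/k^2


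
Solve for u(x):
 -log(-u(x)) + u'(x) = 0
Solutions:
 -li(-u(x)) = C1 + x


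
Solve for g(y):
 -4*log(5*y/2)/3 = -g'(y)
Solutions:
 g(y) = C1 + 4*y*log(y)/3 - 4*y/3 - 4*y*log(2)/3 + 4*y*log(5)/3


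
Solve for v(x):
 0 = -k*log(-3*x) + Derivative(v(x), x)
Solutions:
 v(x) = C1 + k*x*log(-x) + k*x*(-1 + log(3))


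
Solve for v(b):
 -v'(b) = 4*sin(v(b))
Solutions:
 v(b) = -acos((-C1 - exp(8*b))/(C1 - exp(8*b))) + 2*pi
 v(b) = acos((-C1 - exp(8*b))/(C1 - exp(8*b)))


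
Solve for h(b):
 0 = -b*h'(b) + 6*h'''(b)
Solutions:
 h(b) = C1 + Integral(C2*airyai(6^(2/3)*b/6) + C3*airybi(6^(2/3)*b/6), b)


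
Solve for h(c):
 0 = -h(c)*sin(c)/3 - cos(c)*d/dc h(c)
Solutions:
 h(c) = C1*cos(c)^(1/3)


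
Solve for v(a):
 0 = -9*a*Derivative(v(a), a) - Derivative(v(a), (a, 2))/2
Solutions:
 v(a) = C1 + C2*erf(3*a)


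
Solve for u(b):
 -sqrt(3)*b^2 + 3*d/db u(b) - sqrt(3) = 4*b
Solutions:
 u(b) = C1 + sqrt(3)*b^3/9 + 2*b^2/3 + sqrt(3)*b/3


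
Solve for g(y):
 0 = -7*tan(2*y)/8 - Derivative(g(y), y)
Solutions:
 g(y) = C1 + 7*log(cos(2*y))/16


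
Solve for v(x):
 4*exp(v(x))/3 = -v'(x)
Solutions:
 v(x) = log(1/(C1 + 4*x)) + log(3)


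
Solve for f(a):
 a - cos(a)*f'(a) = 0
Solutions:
 f(a) = C1 + Integral(a/cos(a), a)


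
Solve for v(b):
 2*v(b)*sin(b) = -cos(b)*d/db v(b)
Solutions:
 v(b) = C1*cos(b)^2


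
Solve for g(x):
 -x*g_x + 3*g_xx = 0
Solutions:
 g(x) = C1 + C2*erfi(sqrt(6)*x/6)


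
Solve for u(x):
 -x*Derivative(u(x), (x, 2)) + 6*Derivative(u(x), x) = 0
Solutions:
 u(x) = C1 + C2*x^7


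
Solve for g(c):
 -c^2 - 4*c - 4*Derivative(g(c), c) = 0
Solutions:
 g(c) = C1 - c^3/12 - c^2/2


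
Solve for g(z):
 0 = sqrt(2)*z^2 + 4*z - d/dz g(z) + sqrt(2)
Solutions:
 g(z) = C1 + sqrt(2)*z^3/3 + 2*z^2 + sqrt(2)*z


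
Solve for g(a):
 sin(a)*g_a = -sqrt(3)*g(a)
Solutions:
 g(a) = C1*(cos(a) + 1)^(sqrt(3)/2)/(cos(a) - 1)^(sqrt(3)/2)


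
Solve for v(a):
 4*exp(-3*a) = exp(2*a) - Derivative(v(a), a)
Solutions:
 v(a) = C1 + exp(2*a)/2 + 4*exp(-3*a)/3


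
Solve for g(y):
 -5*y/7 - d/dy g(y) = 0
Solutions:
 g(y) = C1 - 5*y^2/14


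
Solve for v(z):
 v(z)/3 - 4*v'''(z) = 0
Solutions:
 v(z) = C3*exp(18^(1/3)*z/6) + (C1*sin(2^(1/3)*3^(1/6)*z/4) + C2*cos(2^(1/3)*3^(1/6)*z/4))*exp(-18^(1/3)*z/12)


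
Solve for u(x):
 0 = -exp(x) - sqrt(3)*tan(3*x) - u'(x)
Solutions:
 u(x) = C1 - exp(x) + sqrt(3)*log(cos(3*x))/3


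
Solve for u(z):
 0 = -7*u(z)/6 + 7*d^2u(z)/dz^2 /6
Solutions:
 u(z) = C1*exp(-z) + C2*exp(z)


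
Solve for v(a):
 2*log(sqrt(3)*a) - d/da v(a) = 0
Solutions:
 v(a) = C1 + 2*a*log(a) - 2*a + a*log(3)


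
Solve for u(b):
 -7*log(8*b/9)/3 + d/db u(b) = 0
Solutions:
 u(b) = C1 + 7*b*log(b)/3 - 14*b*log(3)/3 - 7*b/3 + 7*b*log(2)


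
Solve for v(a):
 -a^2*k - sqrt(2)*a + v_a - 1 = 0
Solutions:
 v(a) = C1 + a^3*k/3 + sqrt(2)*a^2/2 + a


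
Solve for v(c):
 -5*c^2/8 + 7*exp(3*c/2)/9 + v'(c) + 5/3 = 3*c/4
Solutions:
 v(c) = C1 + 5*c^3/24 + 3*c^2/8 - 5*c/3 - 14*exp(3*c/2)/27


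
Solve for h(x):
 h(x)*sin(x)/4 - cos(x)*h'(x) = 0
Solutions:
 h(x) = C1/cos(x)^(1/4)


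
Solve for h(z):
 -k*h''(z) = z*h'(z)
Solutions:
 h(z) = C1 + C2*sqrt(k)*erf(sqrt(2)*z*sqrt(1/k)/2)


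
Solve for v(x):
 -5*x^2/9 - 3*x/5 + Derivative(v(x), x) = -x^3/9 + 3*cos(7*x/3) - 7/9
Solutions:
 v(x) = C1 - x^4/36 + 5*x^3/27 + 3*x^2/10 - 7*x/9 + 9*sin(7*x/3)/7


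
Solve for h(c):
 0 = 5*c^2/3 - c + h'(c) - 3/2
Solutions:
 h(c) = C1 - 5*c^3/9 + c^2/2 + 3*c/2


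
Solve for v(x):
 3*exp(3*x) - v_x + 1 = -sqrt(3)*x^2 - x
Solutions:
 v(x) = C1 + sqrt(3)*x^3/3 + x^2/2 + x + exp(3*x)


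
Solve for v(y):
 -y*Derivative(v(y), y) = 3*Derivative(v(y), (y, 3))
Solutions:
 v(y) = C1 + Integral(C2*airyai(-3^(2/3)*y/3) + C3*airybi(-3^(2/3)*y/3), y)


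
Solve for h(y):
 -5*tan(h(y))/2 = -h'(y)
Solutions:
 h(y) = pi - asin(C1*exp(5*y/2))
 h(y) = asin(C1*exp(5*y/2))


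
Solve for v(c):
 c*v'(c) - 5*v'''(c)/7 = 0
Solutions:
 v(c) = C1 + Integral(C2*airyai(5^(2/3)*7^(1/3)*c/5) + C3*airybi(5^(2/3)*7^(1/3)*c/5), c)


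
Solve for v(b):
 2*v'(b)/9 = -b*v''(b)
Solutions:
 v(b) = C1 + C2*b^(7/9)


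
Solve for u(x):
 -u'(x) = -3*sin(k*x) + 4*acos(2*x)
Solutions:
 u(x) = C1 - 4*x*acos(2*x) + 2*sqrt(1 - 4*x^2) + 3*Piecewise((-cos(k*x)/k, Ne(k, 0)), (0, True))


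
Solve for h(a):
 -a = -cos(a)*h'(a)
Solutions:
 h(a) = C1 + Integral(a/cos(a), a)


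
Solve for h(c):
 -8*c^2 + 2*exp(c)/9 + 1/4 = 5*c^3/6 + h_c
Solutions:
 h(c) = C1 - 5*c^4/24 - 8*c^3/3 + c/4 + 2*exp(c)/9


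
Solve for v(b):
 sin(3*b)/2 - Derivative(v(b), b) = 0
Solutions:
 v(b) = C1 - cos(3*b)/6


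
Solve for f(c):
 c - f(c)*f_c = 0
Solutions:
 f(c) = -sqrt(C1 + c^2)
 f(c) = sqrt(C1 + c^2)


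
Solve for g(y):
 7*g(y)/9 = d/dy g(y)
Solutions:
 g(y) = C1*exp(7*y/9)


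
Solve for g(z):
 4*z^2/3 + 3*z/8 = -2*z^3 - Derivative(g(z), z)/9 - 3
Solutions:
 g(z) = C1 - 9*z^4/2 - 4*z^3 - 27*z^2/16 - 27*z


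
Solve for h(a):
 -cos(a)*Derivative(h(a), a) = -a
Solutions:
 h(a) = C1 + Integral(a/cos(a), a)


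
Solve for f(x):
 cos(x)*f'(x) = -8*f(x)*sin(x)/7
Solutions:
 f(x) = C1*cos(x)^(8/7)


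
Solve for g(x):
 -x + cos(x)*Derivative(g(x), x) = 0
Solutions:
 g(x) = C1 + Integral(x/cos(x), x)


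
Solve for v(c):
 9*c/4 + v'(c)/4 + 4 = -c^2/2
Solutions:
 v(c) = C1 - 2*c^3/3 - 9*c^2/2 - 16*c


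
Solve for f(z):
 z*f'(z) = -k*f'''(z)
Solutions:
 f(z) = C1 + Integral(C2*airyai(z*(-1/k)^(1/3)) + C3*airybi(z*(-1/k)^(1/3)), z)


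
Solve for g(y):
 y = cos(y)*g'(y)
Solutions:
 g(y) = C1 + Integral(y/cos(y), y)


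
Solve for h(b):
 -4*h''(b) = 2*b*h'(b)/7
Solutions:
 h(b) = C1 + C2*erf(sqrt(7)*b/14)


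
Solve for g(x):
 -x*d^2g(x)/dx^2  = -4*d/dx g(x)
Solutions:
 g(x) = C1 + C2*x^5


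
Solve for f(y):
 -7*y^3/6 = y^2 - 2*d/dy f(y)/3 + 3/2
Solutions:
 f(y) = C1 + 7*y^4/16 + y^3/2 + 9*y/4


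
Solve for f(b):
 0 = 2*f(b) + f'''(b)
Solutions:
 f(b) = C3*exp(-2^(1/3)*b) + (C1*sin(2^(1/3)*sqrt(3)*b/2) + C2*cos(2^(1/3)*sqrt(3)*b/2))*exp(2^(1/3)*b/2)


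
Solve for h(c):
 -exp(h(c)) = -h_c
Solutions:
 h(c) = log(-1/(C1 + c))


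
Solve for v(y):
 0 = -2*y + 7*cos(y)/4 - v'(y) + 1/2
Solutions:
 v(y) = C1 - y^2 + y/2 + 7*sin(y)/4


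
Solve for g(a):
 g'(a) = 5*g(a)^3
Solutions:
 g(a) = -sqrt(2)*sqrt(-1/(C1 + 5*a))/2
 g(a) = sqrt(2)*sqrt(-1/(C1 + 5*a))/2


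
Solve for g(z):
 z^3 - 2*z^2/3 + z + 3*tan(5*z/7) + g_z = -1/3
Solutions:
 g(z) = C1 - z^4/4 + 2*z^3/9 - z^2/2 - z/3 + 21*log(cos(5*z/7))/5


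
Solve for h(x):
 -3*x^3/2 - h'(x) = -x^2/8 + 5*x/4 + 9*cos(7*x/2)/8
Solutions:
 h(x) = C1 - 3*x^4/8 + x^3/24 - 5*x^2/8 - 9*sin(7*x/2)/28


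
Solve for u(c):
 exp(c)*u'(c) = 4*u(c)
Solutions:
 u(c) = C1*exp(-4*exp(-c))


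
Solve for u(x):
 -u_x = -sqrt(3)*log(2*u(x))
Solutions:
 -sqrt(3)*Integral(1/(log(_y) + log(2)), (_y, u(x)))/3 = C1 - x


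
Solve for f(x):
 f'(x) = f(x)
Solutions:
 f(x) = C1*exp(x)


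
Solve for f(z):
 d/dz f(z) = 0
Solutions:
 f(z) = C1


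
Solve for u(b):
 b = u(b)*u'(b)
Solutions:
 u(b) = -sqrt(C1 + b^2)
 u(b) = sqrt(C1 + b^2)


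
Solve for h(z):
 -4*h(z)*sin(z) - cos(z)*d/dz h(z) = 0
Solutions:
 h(z) = C1*cos(z)^4


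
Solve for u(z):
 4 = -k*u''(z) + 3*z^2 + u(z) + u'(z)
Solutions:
 u(z) = C1*exp(z*(1 - sqrt(4*k + 1))/(2*k)) + C2*exp(z*(sqrt(4*k + 1) + 1)/(2*k)) - 6*k - 3*z^2 + 6*z - 2


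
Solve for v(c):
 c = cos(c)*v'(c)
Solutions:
 v(c) = C1 + Integral(c/cos(c), c)


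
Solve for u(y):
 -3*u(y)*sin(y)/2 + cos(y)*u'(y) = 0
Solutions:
 u(y) = C1/cos(y)^(3/2)


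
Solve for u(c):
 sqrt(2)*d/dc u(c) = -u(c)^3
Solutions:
 u(c) = -sqrt(-1/(C1 - sqrt(2)*c))
 u(c) = sqrt(-1/(C1 - sqrt(2)*c))


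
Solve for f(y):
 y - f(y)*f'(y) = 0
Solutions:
 f(y) = -sqrt(C1 + y^2)
 f(y) = sqrt(C1 + y^2)


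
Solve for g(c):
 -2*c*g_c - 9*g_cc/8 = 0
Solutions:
 g(c) = C1 + C2*erf(2*sqrt(2)*c/3)


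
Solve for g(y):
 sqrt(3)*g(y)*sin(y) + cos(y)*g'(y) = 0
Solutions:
 g(y) = C1*cos(y)^(sqrt(3))


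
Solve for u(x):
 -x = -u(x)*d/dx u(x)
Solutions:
 u(x) = -sqrt(C1 + x^2)
 u(x) = sqrt(C1 + x^2)


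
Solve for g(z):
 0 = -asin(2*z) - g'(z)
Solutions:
 g(z) = C1 - z*asin(2*z) - sqrt(1 - 4*z^2)/2


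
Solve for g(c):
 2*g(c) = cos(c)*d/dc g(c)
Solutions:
 g(c) = C1*(sin(c) + 1)/(sin(c) - 1)


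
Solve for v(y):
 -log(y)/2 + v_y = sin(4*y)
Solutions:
 v(y) = C1 + y*log(y)/2 - y/2 - cos(4*y)/4


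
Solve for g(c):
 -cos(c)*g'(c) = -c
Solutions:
 g(c) = C1 + Integral(c/cos(c), c)


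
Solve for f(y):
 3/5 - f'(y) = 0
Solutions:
 f(y) = C1 + 3*y/5


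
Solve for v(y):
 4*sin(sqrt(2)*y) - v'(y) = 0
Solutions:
 v(y) = C1 - 2*sqrt(2)*cos(sqrt(2)*y)


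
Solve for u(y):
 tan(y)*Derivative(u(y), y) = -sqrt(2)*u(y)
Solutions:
 u(y) = C1/sin(y)^(sqrt(2))


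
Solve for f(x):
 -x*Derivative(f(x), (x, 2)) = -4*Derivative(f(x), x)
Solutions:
 f(x) = C1 + C2*x^5


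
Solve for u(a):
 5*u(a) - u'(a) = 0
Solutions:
 u(a) = C1*exp(5*a)


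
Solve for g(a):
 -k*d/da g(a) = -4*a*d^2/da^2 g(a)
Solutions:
 g(a) = C1 + a^(re(k)/4 + 1)*(C2*sin(log(a)*Abs(im(k))/4) + C3*cos(log(a)*im(k)/4))


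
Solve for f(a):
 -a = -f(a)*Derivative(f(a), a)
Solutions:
 f(a) = -sqrt(C1 + a^2)
 f(a) = sqrt(C1 + a^2)


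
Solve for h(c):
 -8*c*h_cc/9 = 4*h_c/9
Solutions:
 h(c) = C1 + C2*sqrt(c)


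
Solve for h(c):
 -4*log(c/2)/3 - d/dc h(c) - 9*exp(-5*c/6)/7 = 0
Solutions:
 h(c) = C1 - 4*c*log(c)/3 + 4*c*(log(2) + 1)/3 + 54*exp(-5*c/6)/35


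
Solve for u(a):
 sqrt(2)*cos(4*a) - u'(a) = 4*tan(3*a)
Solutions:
 u(a) = C1 + 4*log(cos(3*a))/3 + sqrt(2)*sin(4*a)/4


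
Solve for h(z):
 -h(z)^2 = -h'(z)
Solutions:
 h(z) = -1/(C1 + z)


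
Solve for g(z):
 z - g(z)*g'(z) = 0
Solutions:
 g(z) = -sqrt(C1 + z^2)
 g(z) = sqrt(C1 + z^2)


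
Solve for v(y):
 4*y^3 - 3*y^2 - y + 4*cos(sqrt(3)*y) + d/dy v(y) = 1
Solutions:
 v(y) = C1 - y^4 + y^3 + y^2/2 + y - 4*sqrt(3)*sin(sqrt(3)*y)/3


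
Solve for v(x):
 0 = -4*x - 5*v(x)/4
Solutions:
 v(x) = -16*x/5


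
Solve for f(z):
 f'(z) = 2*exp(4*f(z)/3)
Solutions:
 f(z) = 3*log(-(-1/(C1 + 8*z))^(1/4)) + 3*log(3)/4
 f(z) = 3*log(-1/(C1 + 8*z))/4 + 3*log(3)/4
 f(z) = 3*log(-I*(-1/(C1 + 8*z))^(1/4)) + 3*log(3)/4
 f(z) = 3*log(I*(-1/(C1 + 8*z))^(1/4)) + 3*log(3)/4


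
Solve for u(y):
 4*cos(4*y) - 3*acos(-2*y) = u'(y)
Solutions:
 u(y) = C1 - 3*y*acos(-2*y) - 3*sqrt(1 - 4*y^2)/2 + sin(4*y)


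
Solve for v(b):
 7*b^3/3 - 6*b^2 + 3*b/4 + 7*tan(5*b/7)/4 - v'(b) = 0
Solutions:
 v(b) = C1 + 7*b^4/12 - 2*b^3 + 3*b^2/8 - 49*log(cos(5*b/7))/20


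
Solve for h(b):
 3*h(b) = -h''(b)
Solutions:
 h(b) = C1*sin(sqrt(3)*b) + C2*cos(sqrt(3)*b)


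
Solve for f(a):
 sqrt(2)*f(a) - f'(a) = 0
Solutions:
 f(a) = C1*exp(sqrt(2)*a)


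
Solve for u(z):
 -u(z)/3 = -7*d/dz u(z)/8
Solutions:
 u(z) = C1*exp(8*z/21)


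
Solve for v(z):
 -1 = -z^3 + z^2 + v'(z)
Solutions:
 v(z) = C1 + z^4/4 - z^3/3 - z


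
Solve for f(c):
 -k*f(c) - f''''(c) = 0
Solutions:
 f(c) = C1*exp(-c*(-k)^(1/4)) + C2*exp(c*(-k)^(1/4)) + C3*exp(-I*c*(-k)^(1/4)) + C4*exp(I*c*(-k)^(1/4))


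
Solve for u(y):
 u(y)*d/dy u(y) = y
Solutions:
 u(y) = -sqrt(C1 + y^2)
 u(y) = sqrt(C1 + y^2)


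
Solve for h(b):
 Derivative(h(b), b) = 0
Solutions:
 h(b) = C1


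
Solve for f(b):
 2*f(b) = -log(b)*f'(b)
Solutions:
 f(b) = C1*exp(-2*li(b))


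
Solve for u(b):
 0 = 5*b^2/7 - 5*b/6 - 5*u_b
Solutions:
 u(b) = C1 + b^3/21 - b^2/12


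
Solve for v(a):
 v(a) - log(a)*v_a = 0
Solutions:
 v(a) = C1*exp(li(a))


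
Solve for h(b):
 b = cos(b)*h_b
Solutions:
 h(b) = C1 + Integral(b/cos(b), b)


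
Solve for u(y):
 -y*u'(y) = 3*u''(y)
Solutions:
 u(y) = C1 + C2*erf(sqrt(6)*y/6)


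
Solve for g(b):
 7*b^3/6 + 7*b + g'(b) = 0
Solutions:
 g(b) = C1 - 7*b^4/24 - 7*b^2/2


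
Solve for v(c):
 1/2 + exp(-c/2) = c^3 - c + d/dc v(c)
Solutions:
 v(c) = C1 - c^4/4 + c^2/2 + c/2 - 2*exp(-c/2)


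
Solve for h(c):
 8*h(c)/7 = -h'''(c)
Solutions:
 h(c) = C3*exp(-2*7^(2/3)*c/7) + (C1*sin(sqrt(3)*7^(2/3)*c/7) + C2*cos(sqrt(3)*7^(2/3)*c/7))*exp(7^(2/3)*c/7)


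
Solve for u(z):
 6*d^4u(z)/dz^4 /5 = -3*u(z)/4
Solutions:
 u(z) = (C1*sin(2^(3/4)*5^(1/4)*z/4) + C2*cos(2^(3/4)*5^(1/4)*z/4))*exp(-2^(3/4)*5^(1/4)*z/4) + (C3*sin(2^(3/4)*5^(1/4)*z/4) + C4*cos(2^(3/4)*5^(1/4)*z/4))*exp(2^(3/4)*5^(1/4)*z/4)


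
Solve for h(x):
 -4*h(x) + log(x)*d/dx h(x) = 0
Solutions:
 h(x) = C1*exp(4*li(x))


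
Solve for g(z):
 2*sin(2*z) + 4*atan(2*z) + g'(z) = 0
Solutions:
 g(z) = C1 - 4*z*atan(2*z) + log(4*z^2 + 1) + cos(2*z)


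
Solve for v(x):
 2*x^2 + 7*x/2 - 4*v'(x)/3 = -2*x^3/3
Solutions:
 v(x) = C1 + x^4/8 + x^3/2 + 21*x^2/16


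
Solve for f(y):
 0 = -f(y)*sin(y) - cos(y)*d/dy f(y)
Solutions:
 f(y) = C1*cos(y)


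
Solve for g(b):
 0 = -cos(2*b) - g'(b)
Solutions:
 g(b) = C1 - sin(2*b)/2


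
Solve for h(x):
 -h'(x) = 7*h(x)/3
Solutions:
 h(x) = C1*exp(-7*x/3)


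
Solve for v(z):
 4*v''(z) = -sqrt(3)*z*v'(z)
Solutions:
 v(z) = C1 + C2*erf(sqrt(2)*3^(1/4)*z/4)


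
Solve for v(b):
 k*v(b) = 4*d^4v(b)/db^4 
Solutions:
 v(b) = C1*exp(-sqrt(2)*b*k^(1/4)/2) + C2*exp(sqrt(2)*b*k^(1/4)/2) + C3*exp(-sqrt(2)*I*b*k^(1/4)/2) + C4*exp(sqrt(2)*I*b*k^(1/4)/2)


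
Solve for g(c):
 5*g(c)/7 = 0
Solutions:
 g(c) = 0


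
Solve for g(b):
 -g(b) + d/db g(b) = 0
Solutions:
 g(b) = C1*exp(b)


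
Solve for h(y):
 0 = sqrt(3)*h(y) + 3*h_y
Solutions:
 h(y) = C1*exp(-sqrt(3)*y/3)


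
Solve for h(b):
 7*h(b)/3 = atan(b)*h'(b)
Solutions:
 h(b) = C1*exp(7*Integral(1/atan(b), b)/3)


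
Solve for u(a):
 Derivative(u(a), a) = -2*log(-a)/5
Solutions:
 u(a) = C1 - 2*a*log(-a)/5 + 2*a/5


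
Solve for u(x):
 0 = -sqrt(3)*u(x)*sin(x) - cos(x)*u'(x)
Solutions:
 u(x) = C1*cos(x)^(sqrt(3))


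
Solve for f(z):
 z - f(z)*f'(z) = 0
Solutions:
 f(z) = -sqrt(C1 + z^2)
 f(z) = sqrt(C1 + z^2)


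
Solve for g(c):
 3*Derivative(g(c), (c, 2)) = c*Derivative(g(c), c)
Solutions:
 g(c) = C1 + C2*erfi(sqrt(6)*c/6)


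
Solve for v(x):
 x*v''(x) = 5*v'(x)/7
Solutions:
 v(x) = C1 + C2*x^(12/7)


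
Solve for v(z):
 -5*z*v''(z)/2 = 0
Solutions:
 v(z) = C1 + C2*z


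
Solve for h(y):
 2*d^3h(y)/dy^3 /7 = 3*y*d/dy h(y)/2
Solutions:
 h(y) = C1 + Integral(C2*airyai(42^(1/3)*y/2) + C3*airybi(42^(1/3)*y/2), y)


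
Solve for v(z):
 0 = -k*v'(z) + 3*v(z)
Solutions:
 v(z) = C1*exp(3*z/k)


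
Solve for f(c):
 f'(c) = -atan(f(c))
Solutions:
 Integral(1/atan(_y), (_y, f(c))) = C1 - c


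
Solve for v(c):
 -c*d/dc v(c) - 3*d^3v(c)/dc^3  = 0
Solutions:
 v(c) = C1 + Integral(C2*airyai(-3^(2/3)*c/3) + C3*airybi(-3^(2/3)*c/3), c)


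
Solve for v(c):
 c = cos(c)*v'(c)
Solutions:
 v(c) = C1 + Integral(c/cos(c), c)


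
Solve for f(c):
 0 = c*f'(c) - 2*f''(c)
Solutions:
 f(c) = C1 + C2*erfi(c/2)


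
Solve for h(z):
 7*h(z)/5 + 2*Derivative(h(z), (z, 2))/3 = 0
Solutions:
 h(z) = C1*sin(sqrt(210)*z/10) + C2*cos(sqrt(210)*z/10)


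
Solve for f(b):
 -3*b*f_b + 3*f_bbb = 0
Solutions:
 f(b) = C1 + Integral(C2*airyai(b) + C3*airybi(b), b)


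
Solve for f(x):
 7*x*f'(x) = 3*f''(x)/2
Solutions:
 f(x) = C1 + C2*erfi(sqrt(21)*x/3)


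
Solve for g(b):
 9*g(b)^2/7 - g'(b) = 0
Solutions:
 g(b) = -7/(C1 + 9*b)


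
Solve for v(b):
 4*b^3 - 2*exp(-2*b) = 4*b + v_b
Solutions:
 v(b) = C1 + b^4 - 2*b^2 + exp(-2*b)


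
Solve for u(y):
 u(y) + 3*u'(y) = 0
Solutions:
 u(y) = C1*exp(-y/3)


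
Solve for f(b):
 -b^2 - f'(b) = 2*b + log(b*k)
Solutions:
 f(b) = C1 - b^3/3 - b^2 - b*log(b*k) + b


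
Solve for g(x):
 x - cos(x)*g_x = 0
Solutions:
 g(x) = C1 + Integral(x/cos(x), x)


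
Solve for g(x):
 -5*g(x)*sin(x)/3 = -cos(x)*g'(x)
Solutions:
 g(x) = C1/cos(x)^(5/3)


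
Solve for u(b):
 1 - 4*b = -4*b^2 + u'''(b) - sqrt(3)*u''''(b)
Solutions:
 u(b) = C1 + C2*b + C3*b^2 + C4*exp(sqrt(3)*b/3) + b^5/15 + b^4*(-1 + 2*sqrt(3))/6 + b^3*(25 - 4*sqrt(3))/6


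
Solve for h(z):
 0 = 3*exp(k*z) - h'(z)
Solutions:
 h(z) = C1 + 3*exp(k*z)/k


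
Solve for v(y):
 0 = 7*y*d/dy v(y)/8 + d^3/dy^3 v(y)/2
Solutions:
 v(y) = C1 + Integral(C2*airyai(-14^(1/3)*y/2) + C3*airybi(-14^(1/3)*y/2), y)


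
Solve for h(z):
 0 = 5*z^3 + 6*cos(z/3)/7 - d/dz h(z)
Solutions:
 h(z) = C1 + 5*z^4/4 + 18*sin(z/3)/7


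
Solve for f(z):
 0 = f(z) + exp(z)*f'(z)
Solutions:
 f(z) = C1*exp(exp(-z))


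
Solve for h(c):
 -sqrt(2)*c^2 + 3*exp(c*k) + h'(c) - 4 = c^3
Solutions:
 h(c) = C1 + c^4/4 + sqrt(2)*c^3/3 + 4*c - 3*exp(c*k)/k


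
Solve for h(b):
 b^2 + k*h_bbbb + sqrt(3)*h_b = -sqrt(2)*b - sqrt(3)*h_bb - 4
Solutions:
 h(b) = C1 + C2*exp(b*(-6^(2/3)*(sqrt((27 + 4*sqrt(3)/k)/k^2) + 3*sqrt(3)/k)^(1/3) + 2*2^(1/3)*3^(5/6)/(k*(sqrt((27 + 4*sqrt(3)/k)/k^2) + 3*sqrt(3)/k)^(1/3)))/6) + C3*exp(b*(6^(2/3)*(sqrt((27 + 4*sqrt(3)/k)/k^2) + 3*sqrt(3)/k)^(1/3)/12 - 2^(2/3)*3^(1/6)*I*(sqrt((27 + 4*sqrt(3)/k)/k^2) + 3*sqrt(3)/k)^(1/3)/4 + 4*sqrt(3)/(k*(-6^(2/3) + 3*2^(2/3)*3^(1/6)*I)*(sqrt((27 + 4*sqrt(3)/k)/k^2) + 3*sqrt(3)/k)^(1/3)))) + C4*exp(b*(6^(2/3)*(sqrt((27 + 4*sqrt(3)/k)/k^2) + 3*sqrt(3)/k)^(1/3)/12 + 2^(2/3)*3^(1/6)*I*(sqrt((27 + 4*sqrt(3)/k)/k^2) + 3*sqrt(3)/k)^(1/3)/4 - 4*sqrt(3)/(k*(6^(2/3) + 3*2^(2/3)*3^(1/6)*I)*(sqrt((27 + 4*sqrt(3)/k)/k^2) + 3*sqrt(3)/k)^(1/3)))) - sqrt(3)*b^3/9 - sqrt(6)*b^2/6 + sqrt(3)*b^2/3 - 2*sqrt(3)*b + sqrt(6)*b/3


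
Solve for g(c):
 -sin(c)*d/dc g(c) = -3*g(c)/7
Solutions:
 g(c) = C1*(cos(c) - 1)^(3/14)/(cos(c) + 1)^(3/14)


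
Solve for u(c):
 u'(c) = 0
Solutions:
 u(c) = C1


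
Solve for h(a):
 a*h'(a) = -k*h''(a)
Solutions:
 h(a) = C1 + C2*sqrt(k)*erf(sqrt(2)*a*sqrt(1/k)/2)


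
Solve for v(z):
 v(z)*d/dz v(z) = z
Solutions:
 v(z) = -sqrt(C1 + z^2)
 v(z) = sqrt(C1 + z^2)


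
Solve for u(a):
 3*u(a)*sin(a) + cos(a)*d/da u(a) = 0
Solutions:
 u(a) = C1*cos(a)^3


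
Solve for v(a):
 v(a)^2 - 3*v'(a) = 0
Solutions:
 v(a) = -3/(C1 + a)


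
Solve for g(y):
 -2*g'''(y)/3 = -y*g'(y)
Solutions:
 g(y) = C1 + Integral(C2*airyai(2^(2/3)*3^(1/3)*y/2) + C3*airybi(2^(2/3)*3^(1/3)*y/2), y)


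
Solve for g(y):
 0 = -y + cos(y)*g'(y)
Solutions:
 g(y) = C1 + Integral(y/cos(y), y)


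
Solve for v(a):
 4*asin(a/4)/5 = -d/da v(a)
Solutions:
 v(a) = C1 - 4*a*asin(a/4)/5 - 4*sqrt(16 - a^2)/5


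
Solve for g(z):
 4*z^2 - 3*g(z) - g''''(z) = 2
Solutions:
 g(z) = 4*z^2/3 + (C1*sin(sqrt(2)*3^(1/4)*z/2) + C2*cos(sqrt(2)*3^(1/4)*z/2))*exp(-sqrt(2)*3^(1/4)*z/2) + (C3*sin(sqrt(2)*3^(1/4)*z/2) + C4*cos(sqrt(2)*3^(1/4)*z/2))*exp(sqrt(2)*3^(1/4)*z/2) - 2/3


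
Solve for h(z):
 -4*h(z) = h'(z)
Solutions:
 h(z) = C1*exp(-4*z)


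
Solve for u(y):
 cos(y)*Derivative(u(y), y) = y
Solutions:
 u(y) = C1 + Integral(y/cos(y), y)


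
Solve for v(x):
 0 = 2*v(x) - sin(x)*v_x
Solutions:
 v(x) = C1*(cos(x) - 1)/(cos(x) + 1)


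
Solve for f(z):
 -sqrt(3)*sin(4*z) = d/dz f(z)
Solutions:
 f(z) = C1 + sqrt(3)*cos(4*z)/4


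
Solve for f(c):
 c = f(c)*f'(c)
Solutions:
 f(c) = -sqrt(C1 + c^2)
 f(c) = sqrt(C1 + c^2)


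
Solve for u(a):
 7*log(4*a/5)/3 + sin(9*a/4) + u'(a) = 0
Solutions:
 u(a) = C1 - 7*a*log(a)/3 - 5*a*log(2) + a*log(10)/3 + 7*a/3 + 2*a*log(5) + 4*cos(9*a/4)/9


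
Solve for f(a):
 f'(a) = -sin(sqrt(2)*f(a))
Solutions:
 f(a) = sqrt(2)*(pi - acos((-exp(2*sqrt(2)*C1) - exp(2*sqrt(2)*a))/(exp(2*sqrt(2)*C1) - exp(2*sqrt(2)*a)))/2)
 f(a) = sqrt(2)*acos((-exp(2*sqrt(2)*C1) - exp(2*sqrt(2)*a))/(exp(2*sqrt(2)*C1) - exp(2*sqrt(2)*a)))/2


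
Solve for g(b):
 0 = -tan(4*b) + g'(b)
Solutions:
 g(b) = C1 - log(cos(4*b))/4


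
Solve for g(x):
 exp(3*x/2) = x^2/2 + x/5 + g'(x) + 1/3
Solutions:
 g(x) = C1 - x^3/6 - x^2/10 - x/3 + 2*exp(3*x/2)/3


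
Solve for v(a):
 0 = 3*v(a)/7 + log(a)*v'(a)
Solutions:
 v(a) = C1*exp(-3*li(a)/7)


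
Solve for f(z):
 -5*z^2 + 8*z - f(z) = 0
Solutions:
 f(z) = z*(8 - 5*z)


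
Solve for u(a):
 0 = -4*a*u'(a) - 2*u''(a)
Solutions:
 u(a) = C1 + C2*erf(a)


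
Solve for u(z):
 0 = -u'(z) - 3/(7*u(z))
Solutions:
 u(z) = -sqrt(C1 - 42*z)/7
 u(z) = sqrt(C1 - 42*z)/7


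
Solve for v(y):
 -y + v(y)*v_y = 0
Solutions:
 v(y) = -sqrt(C1 + y^2)
 v(y) = sqrt(C1 + y^2)


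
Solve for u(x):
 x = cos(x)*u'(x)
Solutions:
 u(x) = C1 + Integral(x/cos(x), x)


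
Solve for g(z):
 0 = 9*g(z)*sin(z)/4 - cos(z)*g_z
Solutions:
 g(z) = C1/cos(z)^(9/4)


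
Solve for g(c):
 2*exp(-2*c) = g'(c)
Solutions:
 g(c) = C1 - exp(-2*c)


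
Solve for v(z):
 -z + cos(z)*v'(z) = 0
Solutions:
 v(z) = C1 + Integral(z/cos(z), z)


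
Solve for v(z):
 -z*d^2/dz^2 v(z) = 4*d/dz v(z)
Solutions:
 v(z) = C1 + C2/z^3


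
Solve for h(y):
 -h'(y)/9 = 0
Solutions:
 h(y) = C1


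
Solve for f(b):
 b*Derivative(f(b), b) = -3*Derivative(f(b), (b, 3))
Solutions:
 f(b) = C1 + Integral(C2*airyai(-3^(2/3)*b/3) + C3*airybi(-3^(2/3)*b/3), b)


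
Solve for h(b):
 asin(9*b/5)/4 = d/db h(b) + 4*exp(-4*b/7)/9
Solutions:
 h(b) = C1 + b*asin(9*b/5)/4 + sqrt(25 - 81*b^2)/36 + 7*exp(-4*b/7)/9


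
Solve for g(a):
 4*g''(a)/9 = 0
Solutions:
 g(a) = C1 + C2*a


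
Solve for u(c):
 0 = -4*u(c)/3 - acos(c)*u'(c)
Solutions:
 u(c) = C1*exp(-4*Integral(1/acos(c), c)/3)


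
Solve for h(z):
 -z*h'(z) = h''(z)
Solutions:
 h(z) = C1 + C2*erf(sqrt(2)*z/2)


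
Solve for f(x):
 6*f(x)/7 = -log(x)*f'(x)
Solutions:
 f(x) = C1*exp(-6*li(x)/7)


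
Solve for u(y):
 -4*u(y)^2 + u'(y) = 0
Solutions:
 u(y) = -1/(C1 + 4*y)


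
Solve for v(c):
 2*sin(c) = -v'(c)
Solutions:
 v(c) = C1 + 2*cos(c)


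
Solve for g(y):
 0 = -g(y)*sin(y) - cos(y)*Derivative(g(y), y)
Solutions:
 g(y) = C1*cos(y)


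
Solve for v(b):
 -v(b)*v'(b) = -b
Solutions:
 v(b) = -sqrt(C1 + b^2)
 v(b) = sqrt(C1 + b^2)


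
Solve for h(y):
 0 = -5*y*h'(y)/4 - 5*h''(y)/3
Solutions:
 h(y) = C1 + C2*erf(sqrt(6)*y/4)


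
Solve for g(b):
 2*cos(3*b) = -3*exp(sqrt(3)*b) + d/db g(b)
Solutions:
 g(b) = C1 + sqrt(3)*exp(sqrt(3)*b) + 2*sin(3*b)/3


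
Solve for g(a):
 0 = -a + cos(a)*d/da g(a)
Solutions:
 g(a) = C1 + Integral(a/cos(a), a)


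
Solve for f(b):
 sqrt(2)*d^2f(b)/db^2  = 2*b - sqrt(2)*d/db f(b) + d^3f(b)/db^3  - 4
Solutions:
 f(b) = C1 + C2*exp(sqrt(2)*b*(1 - sqrt(1 + 2*sqrt(2)))/2) + C3*exp(sqrt(2)*b*(1 + sqrt(1 + 2*sqrt(2)))/2) + sqrt(2)*b^2/2 - 3*sqrt(2)*b


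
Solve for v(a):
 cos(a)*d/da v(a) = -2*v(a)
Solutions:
 v(a) = C1*(sin(a) - 1)/(sin(a) + 1)


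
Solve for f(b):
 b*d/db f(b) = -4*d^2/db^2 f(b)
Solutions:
 f(b) = C1 + C2*erf(sqrt(2)*b/4)


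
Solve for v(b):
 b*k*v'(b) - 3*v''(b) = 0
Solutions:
 v(b) = Piecewise((-sqrt(6)*sqrt(pi)*C1*erf(sqrt(6)*b*sqrt(-k)/6)/(2*sqrt(-k)) - C2, (k > 0) | (k < 0)), (-C1*b - C2, True))


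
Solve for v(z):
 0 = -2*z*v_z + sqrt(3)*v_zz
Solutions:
 v(z) = C1 + C2*erfi(3^(3/4)*z/3)


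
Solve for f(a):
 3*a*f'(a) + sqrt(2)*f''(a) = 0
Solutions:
 f(a) = C1 + C2*erf(2^(1/4)*sqrt(3)*a/2)


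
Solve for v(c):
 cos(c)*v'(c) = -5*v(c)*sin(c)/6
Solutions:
 v(c) = C1*cos(c)^(5/6)


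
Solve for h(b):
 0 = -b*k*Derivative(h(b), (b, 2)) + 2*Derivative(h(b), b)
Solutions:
 h(b) = C1 + b^(((re(k) + 2)*re(k) + im(k)^2)/(re(k)^2 + im(k)^2))*(C2*sin(2*log(b)*Abs(im(k))/(re(k)^2 + im(k)^2)) + C3*cos(2*log(b)*im(k)/(re(k)^2 + im(k)^2)))


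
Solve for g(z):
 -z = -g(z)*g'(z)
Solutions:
 g(z) = -sqrt(C1 + z^2)
 g(z) = sqrt(C1 + z^2)


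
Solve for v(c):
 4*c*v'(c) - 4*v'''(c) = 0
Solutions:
 v(c) = C1 + Integral(C2*airyai(c) + C3*airybi(c), c)


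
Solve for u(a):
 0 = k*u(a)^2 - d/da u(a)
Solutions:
 u(a) = -1/(C1 + a*k)


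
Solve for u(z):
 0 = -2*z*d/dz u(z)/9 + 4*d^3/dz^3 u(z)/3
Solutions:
 u(z) = C1 + Integral(C2*airyai(6^(2/3)*z/6) + C3*airybi(6^(2/3)*z/6), z)


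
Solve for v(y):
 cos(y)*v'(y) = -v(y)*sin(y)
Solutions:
 v(y) = C1*cos(y)


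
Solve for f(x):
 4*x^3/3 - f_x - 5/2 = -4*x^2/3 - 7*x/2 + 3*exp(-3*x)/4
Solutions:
 f(x) = C1 + x^4/3 + 4*x^3/9 + 7*x^2/4 - 5*x/2 + exp(-3*x)/4


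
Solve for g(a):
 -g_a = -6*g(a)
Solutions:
 g(a) = C1*exp(6*a)


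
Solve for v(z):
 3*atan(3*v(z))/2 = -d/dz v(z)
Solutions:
 Integral(1/atan(3*_y), (_y, v(z))) = C1 - 3*z/2
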